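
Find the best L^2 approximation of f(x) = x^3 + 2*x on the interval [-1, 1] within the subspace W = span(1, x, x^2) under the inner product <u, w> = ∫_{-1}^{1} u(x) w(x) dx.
g(x) = 13*x/5

The best approximation g ∈ W is the orthogonal projection of f onto W. Writing g = a_0 + a_1 x + a_2 x^2, the coefficients solve the normal equations G · a = b where
  G_{ij} = <φ_i, φ_j> and b_i = <f, φ_i>, with φ_0 = 1, φ_1 = x, φ_2 = x^2.
G =
  [2, 0, 2/3]
  [0, 2/3, 0]
  [2/3, 0, 2/5],
b = (0, 26/15, 0).
Solving gives a_0 = 0, a_1 = 13/5, a_2 = 0, so
  g(x) = 13*x/5.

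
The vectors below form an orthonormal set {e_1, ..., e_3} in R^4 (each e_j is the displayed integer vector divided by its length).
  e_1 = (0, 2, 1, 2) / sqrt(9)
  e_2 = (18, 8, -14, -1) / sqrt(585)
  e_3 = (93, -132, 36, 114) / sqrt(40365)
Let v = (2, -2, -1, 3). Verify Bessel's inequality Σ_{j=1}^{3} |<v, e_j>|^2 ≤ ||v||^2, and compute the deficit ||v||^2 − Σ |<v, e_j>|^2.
Σ |<v, e_j>|^2 = 366/23; ||v||^2 = 18; deficit = 48/23

Write each e_j = u_j / sqrt(<u_j, u_j>) where u_j is the displayed integer vector. Then <v, e_j> = <v, u_j> / sqrt(<u_j, u_j>), so |<v, e_j>|^2 = <v, u_j>^2 / <u_j, u_j>.
Coefficients: <v, e_1> = 1/sqrt(9), <v, e_2> = 31/sqrt(585), <v, e_3> = 756/sqrt(40365).
Square and sum: Σ |<v, e_j>|^2 = 366/23.
Compute ||v||^2 = v·v = 18.
Deficit = 18 − 366/23 = 48/23 ≥ 0, confirming Bessel's inequality. (The deficit equals ||v − Σ <v,e_j> e_j||^2, the squared distance from v to span{e_j}.)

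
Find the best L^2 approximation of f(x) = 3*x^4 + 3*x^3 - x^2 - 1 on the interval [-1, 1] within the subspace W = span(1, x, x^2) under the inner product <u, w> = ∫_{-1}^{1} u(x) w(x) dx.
g(x) = 11*x^2/7 + 9*x/5 - 44/35

The best approximation g ∈ W is the orthogonal projection of f onto W. Writing g = a_0 + a_1 x + a_2 x^2, the coefficients solve the normal equations G · a = b where
  G_{ij} = <φ_i, φ_j> and b_i = <f, φ_i>, with φ_0 = 1, φ_1 = x, φ_2 = x^2.
G =
  [2, 0, 2/3]
  [0, 2/3, 0]
  [2/3, 0, 2/5],
b = (-22/15, 6/5, -22/105).
Solving gives a_0 = -44/35, a_1 = 9/5, a_2 = 11/7, so
  g(x) = 11*x^2/7 + 9*x/5 - 44/35.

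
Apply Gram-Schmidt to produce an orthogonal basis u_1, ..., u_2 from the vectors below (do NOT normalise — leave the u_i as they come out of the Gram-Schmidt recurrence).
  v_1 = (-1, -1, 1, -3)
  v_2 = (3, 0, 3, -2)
Orthogonal basis:
  u_1 = (-1, -1, 1, -3)
  u_2 = (7/2, 1/2, 5/2, -1/2)

Apply the Gram-Schmidt recurrence
  u_1 = v_1
  u_i = v_i − Σ_{j<i} ((v_i · u_j) / (u_j · u_j)) · u_j.

Step by step this gives:
  u_1 = (-1, -1, 1, -3)
  u_2 = (7/2, 1/2, 5/2, -1/2)

Orthogonality check:
  u_2 · u_1 = 0 (should be 0)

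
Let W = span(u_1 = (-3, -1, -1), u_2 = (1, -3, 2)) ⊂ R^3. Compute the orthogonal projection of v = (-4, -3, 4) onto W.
proj_W(v) = (-5/2, -9/2, 1)

Set up U = [u_1 | ... | u_2] ∈ R^(3×2). The projector onto W = col(U) is P = U (U^T U)^(-1) U^T.
Compute U^T U =
  [11, -2]
  [-2, 14],
and U^T v = (11, 13).
Solve U^T U · c = U^T v for the coefficients: c = (6/5, 11/10). The projection is proj_W(v) = U c.
Check: (v - proj_W(v)) · u_1 = 0  (should be 0).
Check: (v - proj_W(v)) · u_2 = 0  (should be 0).
Result: proj_W(v) = (-5/2, -9/2, 1).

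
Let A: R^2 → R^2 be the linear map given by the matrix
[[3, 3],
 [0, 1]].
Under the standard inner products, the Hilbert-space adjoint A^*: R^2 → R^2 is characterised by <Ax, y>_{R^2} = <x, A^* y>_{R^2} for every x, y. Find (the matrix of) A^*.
A^* = A^T =
[[3, 0],
 [3, 1]]

For real matrices with standard dot products, the defining identity <Ax, y> = <x, A^* y> gives (Ax)^T y = x^T (A^*) y, i.e. x^T A^T y = x^T (A^*) y. Since this holds for all x, y, we must have A^* = A^T. Therefore
A^* =
[[3, 0],
 [3, 1]].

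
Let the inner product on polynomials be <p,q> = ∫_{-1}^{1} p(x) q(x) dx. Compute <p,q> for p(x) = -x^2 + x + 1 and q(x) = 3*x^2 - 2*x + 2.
<p,q> = 32/15

Expand the product: p(x)·q(x) = -3*x^4 + 5*x^3 - x^2 + 2.
∫_{-1}^{1} of each monomial x^k gives [2/(k+1) if k even, 0 if k odd]. Integrating term-by-term (or equivalently evaluating the antiderivative F(x) = -3*x^5/5 + 5*x^4/4 - x^3/3 + 2*x at the endpoints):
  F(1) − F(−1) = 139/60 − (11/60) = 32/15.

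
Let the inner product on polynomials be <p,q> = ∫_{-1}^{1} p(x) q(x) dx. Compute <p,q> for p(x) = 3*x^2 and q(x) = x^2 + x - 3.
<p,q> = -24/5

Expand the product: p(x)·q(x) = 3*x^4 + 3*x^3 - 9*x^2.
∫_{-1}^{1} of each monomial x^k gives [2/(k+1) if k even, 0 if k odd]. Integrating term-by-term (or equivalently evaluating the antiderivative F(x) = 3*x^5/5 + 3*x^4/4 - 3*x^3 at the endpoints):
  F(1) − F(−1) = -33/20 − (63/20) = -24/5.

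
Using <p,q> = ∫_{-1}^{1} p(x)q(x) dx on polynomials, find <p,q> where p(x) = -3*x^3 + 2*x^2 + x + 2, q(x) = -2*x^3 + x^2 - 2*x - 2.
<p,q> = -688/105

Expand the product: p(x)·q(x) = 6*x^6 - 7*x^5 + 6*x^4 - x^3 - 4*x^2 - 6*x - 4.
∫_{-1}^{1} of each monomial x^k gives [2/(k+1) if k even, 0 if k odd]. Integrating term-by-term (or equivalently evaluating the antiderivative F(x) = 6*x^7/7 - 7*x^6/6 + 6*x^5/5 - x^4/4 - 4*x^3/3 - 3*x^2 - 4*x at the endpoints):
  F(1) − F(−1) = -1077/140 − (-479/420) = -688/105.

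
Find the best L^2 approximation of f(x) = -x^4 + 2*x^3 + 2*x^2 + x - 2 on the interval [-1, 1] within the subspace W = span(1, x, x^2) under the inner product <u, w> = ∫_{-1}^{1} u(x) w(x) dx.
g(x) = 8*x^2/7 + 11*x/5 - 67/35

The best approximation g ∈ W is the orthogonal projection of f onto W. Writing g = a_0 + a_1 x + a_2 x^2, the coefficients solve the normal equations G · a = b where
  G_{ij} = <φ_i, φ_j> and b_i = <f, φ_i>, with φ_0 = 1, φ_1 = x, φ_2 = x^2.
G =
  [2, 0, 2/3]
  [0, 2/3, 0]
  [2/3, 0, 2/5],
b = (-46/15, 22/15, -86/105).
Solving gives a_0 = -67/35, a_1 = 11/5, a_2 = 8/7, so
  g(x) = 8*x^2/7 + 11*x/5 - 67/35.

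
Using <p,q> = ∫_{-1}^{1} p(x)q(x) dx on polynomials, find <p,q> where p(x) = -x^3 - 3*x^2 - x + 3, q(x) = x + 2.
<p,q> = 104/15

Expand the product: p(x)·q(x) = -x^4 - 5*x^3 - 7*x^2 + x + 6.
∫_{-1}^{1} of each monomial x^k gives [2/(k+1) if k even, 0 if k odd]. Integrating term-by-term (or equivalently evaluating the antiderivative F(x) = -x^5/5 - 5*x^4/4 - 7*x^3/3 + x^2/2 + 6*x at the endpoints):
  F(1) − F(−1) = 163/60 − (-253/60) = 104/15.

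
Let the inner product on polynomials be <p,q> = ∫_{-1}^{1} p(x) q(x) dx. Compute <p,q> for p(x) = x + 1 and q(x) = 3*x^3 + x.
<p,q> = 28/15

Expand the product: p(x)·q(x) = 3*x^4 + 3*x^3 + x^2 + x.
∫_{-1}^{1} of each monomial x^k gives [2/(k+1) if k even, 0 if k odd]. Integrating term-by-term (or equivalently evaluating the antiderivative F(x) = 3*x^5/5 + 3*x^4/4 + x^3/3 + x^2/2 at the endpoints):
  F(1) − F(−1) = 131/60 − (19/60) = 28/15.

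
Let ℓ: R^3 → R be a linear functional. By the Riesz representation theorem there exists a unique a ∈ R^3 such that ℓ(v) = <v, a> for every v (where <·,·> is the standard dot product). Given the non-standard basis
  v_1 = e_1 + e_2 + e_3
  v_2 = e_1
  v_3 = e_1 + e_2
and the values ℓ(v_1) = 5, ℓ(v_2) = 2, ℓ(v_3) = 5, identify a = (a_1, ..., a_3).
a = (2, 3, 0)

Write a = (a_1, ..., a_3) in the standard basis. For each basis vector v_i, ℓ(v_i) = <v_i, a> is a linear equation in the a_j's. Collect the n equations into a matrix system V a = ℓ, where row i of V is v_i (expressed in the standard basis). Since V is invertible (lower-triangular with 1s on the diagonal, up to permutation), solve by back-substitution:
  V =
[[1, 1, 1],
 [1, 0, 0],
 [1, 1, 0]]
  V a = (5, 2, 5)
Solving gives a = (2, 3, 0).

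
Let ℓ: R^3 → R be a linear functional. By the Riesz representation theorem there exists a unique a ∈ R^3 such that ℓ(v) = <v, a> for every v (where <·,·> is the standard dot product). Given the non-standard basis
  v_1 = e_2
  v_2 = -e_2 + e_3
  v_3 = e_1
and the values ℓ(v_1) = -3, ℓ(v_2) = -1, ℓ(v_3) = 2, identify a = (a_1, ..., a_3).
a = (2, -3, -4)

Write a = (a_1, ..., a_3) in the standard basis. For each basis vector v_i, ℓ(v_i) = <v_i, a> is a linear equation in the a_j's. Collect the n equations into a matrix system V a = ℓ, where row i of V is v_i (expressed in the standard basis). Since V is invertible (lower-triangular with 1s on the diagonal, up to permutation), solve by back-substitution:
  V =
[[0, 1, 0],
 [0, -1, 1],
 [1, 0, 0]]
  V a = (-3, -1, 2)
Solving gives a = (2, -3, -4).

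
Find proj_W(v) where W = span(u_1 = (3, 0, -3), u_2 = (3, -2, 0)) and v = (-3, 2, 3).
proj_W(v) = (-63/17, 16/17, 39/17)

Set up U = [u_1 | ... | u_2] ∈ R^(3×2). The projector onto W = col(U) is P = U (U^T U)^(-1) U^T.
Compute U^T U =
  [18, 9]
  [9, 13],
and U^T v = (-18, -13).
Solve U^T U · c = U^T v for the coefficients: c = (-13/17, -8/17). The projection is proj_W(v) = U c.
Check: (v - proj_W(v)) · u_1 = 0  (should be 0).
Check: (v - proj_W(v)) · u_2 = 0  (should be 0).
Result: proj_W(v) = (-63/17, 16/17, 39/17).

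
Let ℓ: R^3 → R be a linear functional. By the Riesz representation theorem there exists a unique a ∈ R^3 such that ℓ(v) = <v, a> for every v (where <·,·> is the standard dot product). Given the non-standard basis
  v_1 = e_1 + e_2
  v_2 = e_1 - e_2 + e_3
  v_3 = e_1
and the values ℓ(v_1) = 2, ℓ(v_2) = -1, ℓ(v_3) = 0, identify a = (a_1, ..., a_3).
a = (0, 2, 1)

Write a = (a_1, ..., a_3) in the standard basis. For each basis vector v_i, ℓ(v_i) = <v_i, a> is a linear equation in the a_j's. Collect the n equations into a matrix system V a = ℓ, where row i of V is v_i (expressed in the standard basis). Since V is invertible (lower-triangular with 1s on the diagonal, up to permutation), solve by back-substitution:
  V =
[[1, 1, 0],
 [1, -1, 1],
 [1, 0, 0]]
  V a = (2, -1, 0)
Solving gives a = (0, 2, 1).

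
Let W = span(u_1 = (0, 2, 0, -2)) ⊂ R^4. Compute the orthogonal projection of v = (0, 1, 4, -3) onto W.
proj_W(v) = (0, 2, 0, -2)

Set up U = [u_1 | ... | u_1] ∈ R^(4×1). The projector onto W = col(U) is P = U (U^T U)^(-1) U^T.
Compute U^T U =
  [8],
and U^T v = (8).
Solve U^T U · c = U^T v for the coefficients: c = (1). The projection is proj_W(v) = U c.
Check: (v - proj_W(v)) · u_1 = 0  (should be 0).
Result: proj_W(v) = (0, 2, 0, -2).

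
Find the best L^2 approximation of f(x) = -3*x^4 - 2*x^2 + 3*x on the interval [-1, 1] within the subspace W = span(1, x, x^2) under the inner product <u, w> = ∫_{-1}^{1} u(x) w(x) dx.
g(x) = -32*x^2/7 + 3*x + 9/35

The best approximation g ∈ W is the orthogonal projection of f onto W. Writing g = a_0 + a_1 x + a_2 x^2, the coefficients solve the normal equations G · a = b where
  G_{ij} = <φ_i, φ_j> and b_i = <f, φ_i>, with φ_0 = 1, φ_1 = x, φ_2 = x^2.
G =
  [2, 0, 2/3]
  [0, 2/3, 0]
  [2/3, 0, 2/5],
b = (-38/15, 2, -58/35).
Solving gives a_0 = 9/35, a_1 = 3, a_2 = -32/7, so
  g(x) = -32*x^2/7 + 3*x + 9/35.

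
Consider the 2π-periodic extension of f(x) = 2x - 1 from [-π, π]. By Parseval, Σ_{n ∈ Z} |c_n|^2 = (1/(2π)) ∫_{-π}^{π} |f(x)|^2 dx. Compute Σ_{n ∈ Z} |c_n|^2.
Σ |c_n|^2 = 4π^2/3 + 1

Expand and integrate term by term over [-π, π]:
  ∫ (2x)^2 dx = 4·(2π^3/3); ∫ 2·2·(-1)·x dx = 0 (odd integrand); ∫ (-1)^2 dx = 1·2π.
So (1/(2π)) ∫_{-π}^{π} (2x - 1)^2 dx = 4π^2/3 + 1 = 4π^2/3 + 1.
Parseval ⇒ Σ |c_n|^2 = 4π^2/3 + 1.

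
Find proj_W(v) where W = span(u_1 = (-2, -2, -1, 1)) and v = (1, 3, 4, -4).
proj_W(v) = (16/5, 16/5, 8/5, -8/5)

Set up U = [u_1 | ... | u_1] ∈ R^(4×1). The projector onto W = col(U) is P = U (U^T U)^(-1) U^T.
Compute U^T U =
  [10],
and U^T v = (-16).
Solve U^T U · c = U^T v for the coefficients: c = (-8/5). The projection is proj_W(v) = U c.
Check: (v - proj_W(v)) · u_1 = 0  (should be 0).
Result: proj_W(v) = (16/5, 16/5, 8/5, -8/5).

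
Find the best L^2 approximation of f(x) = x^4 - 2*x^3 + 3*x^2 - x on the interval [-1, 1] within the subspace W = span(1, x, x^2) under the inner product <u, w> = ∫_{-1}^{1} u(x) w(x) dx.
g(x) = 27*x^2/7 - 11*x/5 - 3/35

The best approximation g ∈ W is the orthogonal projection of f onto W. Writing g = a_0 + a_1 x + a_2 x^2, the coefficients solve the normal equations G · a = b where
  G_{ij} = <φ_i, φ_j> and b_i = <f, φ_i>, with φ_0 = 1, φ_1 = x, φ_2 = x^2.
G =
  [2, 0, 2/3]
  [0, 2/3, 0]
  [2/3, 0, 2/5],
b = (12/5, -22/15, 52/35).
Solving gives a_0 = -3/35, a_1 = -11/5, a_2 = 27/7, so
  g(x) = 27*x^2/7 - 11*x/5 - 3/35.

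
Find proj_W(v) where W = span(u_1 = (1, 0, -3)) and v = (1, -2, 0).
proj_W(v) = (1/10, 0, -3/10)

Set up U = [u_1 | ... | u_1] ∈ R^(3×1). The projector onto W = col(U) is P = U (U^T U)^(-1) U^T.
Compute U^T U =
  [10],
and U^T v = (1).
Solve U^T U · c = U^T v for the coefficients: c = (1/10). The projection is proj_W(v) = U c.
Check: (v - proj_W(v)) · u_1 = 0  (should be 0).
Result: proj_W(v) = (1/10, 0, -3/10).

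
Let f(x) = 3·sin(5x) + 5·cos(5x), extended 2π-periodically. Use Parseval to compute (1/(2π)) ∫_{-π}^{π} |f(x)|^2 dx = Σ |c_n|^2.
Σ |c_n|^2 = 17

Expand |f|^2 and use orthogonality of {sin(nx), cos(mx)} on [-π, π]:
  ∫_{-π}^{π} sin(nx)^2 dx = π, ∫ cos(mx)^2 dx = π, and cross terms integrate to 0.
So ∫_{-π}^{π} f(x)^2 dx = 3^2 · π + 5^2 · π = (9 + 25)π.
Divide by 2π: (9 + 25)/2 = 17.
By Parseval, this equals Σ |c_n|^2.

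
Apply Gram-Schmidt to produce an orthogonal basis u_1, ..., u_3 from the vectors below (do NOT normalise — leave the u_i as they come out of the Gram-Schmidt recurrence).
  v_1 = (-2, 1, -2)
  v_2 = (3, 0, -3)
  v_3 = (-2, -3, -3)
Orthogonal basis:
  u_1 = (-2, 1, -2)
  u_2 = (3, 0, -3)
  u_3 = (-17/18, -34/9, -17/18)

Apply the Gram-Schmidt recurrence
  u_1 = v_1
  u_i = v_i − Σ_{j<i} ((v_i · u_j) / (u_j · u_j)) · u_j.

Step by step this gives:
  u_1 = (-2, 1, -2)
  u_2 = (3, 0, -3)
  u_3 = (-17/18, -34/9, -17/18)

Orthogonality check:
  u_2 · u_1 = 0 (should be 0)
  u_3 · u_1 = 0 (should be 0)
  u_3 · u_2 = 0 (should be 0)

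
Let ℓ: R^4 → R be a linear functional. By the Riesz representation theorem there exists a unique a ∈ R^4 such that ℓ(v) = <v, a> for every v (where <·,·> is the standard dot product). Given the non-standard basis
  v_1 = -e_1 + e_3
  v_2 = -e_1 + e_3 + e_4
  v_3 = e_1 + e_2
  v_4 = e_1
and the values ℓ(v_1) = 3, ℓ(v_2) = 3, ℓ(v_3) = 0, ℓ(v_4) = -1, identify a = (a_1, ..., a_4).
a = (-1, 1, 2, 0)

Write a = (a_1, ..., a_4) in the standard basis. For each basis vector v_i, ℓ(v_i) = <v_i, a> is a linear equation in the a_j's. Collect the n equations into a matrix system V a = ℓ, where row i of V is v_i (expressed in the standard basis). Since V is invertible (lower-triangular with 1s on the diagonal, up to permutation), solve by back-substitution:
  V =
[[-1, 0, 1, 0],
 [-1, 0, 1, 1],
 [1, 1, 0, 0],
 [1, 0, 0, 0]]
  V a = (3, 3, 0, -1)
Solving gives a = (-1, 1, 2, 0).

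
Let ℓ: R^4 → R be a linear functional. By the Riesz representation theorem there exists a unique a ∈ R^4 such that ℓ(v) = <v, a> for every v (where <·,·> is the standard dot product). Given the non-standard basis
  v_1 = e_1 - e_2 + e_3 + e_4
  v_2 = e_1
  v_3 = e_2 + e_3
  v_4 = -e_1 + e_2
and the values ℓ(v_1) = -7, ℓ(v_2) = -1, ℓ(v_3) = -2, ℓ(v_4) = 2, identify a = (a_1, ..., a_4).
a = (-1, 1, -3, -2)

Write a = (a_1, ..., a_4) in the standard basis. For each basis vector v_i, ℓ(v_i) = <v_i, a> is a linear equation in the a_j's. Collect the n equations into a matrix system V a = ℓ, where row i of V is v_i (expressed in the standard basis). Since V is invertible (lower-triangular with 1s on the diagonal, up to permutation), solve by back-substitution:
  V =
[[1, -1, 1, 1],
 [1, 0, 0, 0],
 [0, 1, 1, 0],
 [-1, 1, 0, 0]]
  V a = (-7, -1, -2, 2)
Solving gives a = (-1, 1, -3, -2).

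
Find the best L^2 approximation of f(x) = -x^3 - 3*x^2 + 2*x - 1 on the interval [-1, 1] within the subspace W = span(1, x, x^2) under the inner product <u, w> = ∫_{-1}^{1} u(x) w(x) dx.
g(x) = -3*x^2 + 7*x/5 - 1

The best approximation g ∈ W is the orthogonal projection of f onto W. Writing g = a_0 + a_1 x + a_2 x^2, the coefficients solve the normal equations G · a = b where
  G_{ij} = <φ_i, φ_j> and b_i = <f, φ_i>, with φ_0 = 1, φ_1 = x, φ_2 = x^2.
G =
  [2, 0, 2/3]
  [0, 2/3, 0]
  [2/3, 0, 2/5],
b = (-4, 14/15, -28/15).
Solving gives a_0 = -1, a_1 = 7/5, a_2 = -3, so
  g(x) = -3*x^2 + 7*x/5 - 1.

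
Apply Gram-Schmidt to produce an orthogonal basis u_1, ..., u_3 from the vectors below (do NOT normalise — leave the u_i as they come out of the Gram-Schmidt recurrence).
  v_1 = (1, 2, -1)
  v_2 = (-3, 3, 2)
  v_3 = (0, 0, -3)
Orthogonal basis:
  u_1 = (1, 2, -1)
  u_2 = (-19/6, 8/3, 13/6)
  u_3 = (-189/131, -27/131, -243/131)

Apply the Gram-Schmidt recurrence
  u_1 = v_1
  u_i = v_i − Σ_{j<i} ((v_i · u_j) / (u_j · u_j)) · u_j.

Step by step this gives:
  u_1 = (1, 2, -1)
  u_2 = (-19/6, 8/3, 13/6)
  u_3 = (-189/131, -27/131, -243/131)

Orthogonality check:
  u_2 · u_1 = 0 (should be 0)
  u_3 · u_1 = 0 (should be 0)
  u_3 · u_2 = 0 (should be 0)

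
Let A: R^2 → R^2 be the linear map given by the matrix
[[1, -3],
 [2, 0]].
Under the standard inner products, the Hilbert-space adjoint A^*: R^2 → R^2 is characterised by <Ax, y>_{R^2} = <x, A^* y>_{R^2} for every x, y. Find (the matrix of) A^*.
A^* = A^T =
[[1, 2],
 [-3, 0]]

For real matrices with standard dot products, the defining identity <Ax, y> = <x, A^* y> gives (Ax)^T y = x^T (A^*) y, i.e. x^T A^T y = x^T (A^*) y. Since this holds for all x, y, we must have A^* = A^T. Therefore
A^* =
[[1, 2],
 [-3, 0]].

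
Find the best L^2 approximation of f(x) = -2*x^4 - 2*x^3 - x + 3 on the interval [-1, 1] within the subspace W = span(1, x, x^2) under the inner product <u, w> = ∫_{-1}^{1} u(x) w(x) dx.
g(x) = -12*x^2/7 - 11*x/5 + 111/35

The best approximation g ∈ W is the orthogonal projection of f onto W. Writing g = a_0 + a_1 x + a_2 x^2, the coefficients solve the normal equations G · a = b where
  G_{ij} = <φ_i, φ_j> and b_i = <f, φ_i>, with φ_0 = 1, φ_1 = x, φ_2 = x^2.
G =
  [2, 0, 2/3]
  [0, 2/3, 0]
  [2/3, 0, 2/5],
b = (26/5, -22/15, 10/7).
Solving gives a_0 = 111/35, a_1 = -11/5, a_2 = -12/7, so
  g(x) = -12*x^2/7 - 11*x/5 + 111/35.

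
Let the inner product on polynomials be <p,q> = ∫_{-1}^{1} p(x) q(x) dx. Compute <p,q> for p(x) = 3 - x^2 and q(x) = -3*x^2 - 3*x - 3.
<p,q> = -104/5

Expand the product: p(x)·q(x) = 3*x^4 + 3*x^3 - 6*x^2 - 9*x - 9.
∫_{-1}^{1} of each monomial x^k gives [2/(k+1) if k even, 0 if k odd]. Integrating term-by-term (or equivalently evaluating the antiderivative F(x) = 3*x^5/5 + 3*x^4/4 - 2*x^3 - 9*x^2/2 - 9*x at the endpoints):
  F(1) − F(−1) = -283/20 − (133/20) = -104/5.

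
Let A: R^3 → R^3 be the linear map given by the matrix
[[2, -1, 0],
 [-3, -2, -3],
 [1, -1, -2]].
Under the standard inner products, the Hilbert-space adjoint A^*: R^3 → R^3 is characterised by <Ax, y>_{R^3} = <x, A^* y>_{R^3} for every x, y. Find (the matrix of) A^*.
A^* = A^T =
[[2, -3, 1],
 [-1, -2, -1],
 [0, -3, -2]]

For real matrices with standard dot products, the defining identity <Ax, y> = <x, A^* y> gives (Ax)^T y = x^T (A^*) y, i.e. x^T A^T y = x^T (A^*) y. Since this holds for all x, y, we must have A^* = A^T. Therefore
A^* =
[[2, -3, 1],
 [-1, -2, -1],
 [0, -3, -2]].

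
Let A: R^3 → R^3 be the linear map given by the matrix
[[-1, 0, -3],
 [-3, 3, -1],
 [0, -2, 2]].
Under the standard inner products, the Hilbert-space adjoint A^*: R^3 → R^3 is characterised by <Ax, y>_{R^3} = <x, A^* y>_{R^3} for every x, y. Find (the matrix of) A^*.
A^* = A^T =
[[-1, -3, 0],
 [0, 3, -2],
 [-3, -1, 2]]

For real matrices with standard dot products, the defining identity <Ax, y> = <x, A^* y> gives (Ax)^T y = x^T (A^*) y, i.e. x^T A^T y = x^T (A^*) y. Since this holds for all x, y, we must have A^* = A^T. Therefore
A^* =
[[-1, -3, 0],
 [0, 3, -2],
 [-3, -1, 2]].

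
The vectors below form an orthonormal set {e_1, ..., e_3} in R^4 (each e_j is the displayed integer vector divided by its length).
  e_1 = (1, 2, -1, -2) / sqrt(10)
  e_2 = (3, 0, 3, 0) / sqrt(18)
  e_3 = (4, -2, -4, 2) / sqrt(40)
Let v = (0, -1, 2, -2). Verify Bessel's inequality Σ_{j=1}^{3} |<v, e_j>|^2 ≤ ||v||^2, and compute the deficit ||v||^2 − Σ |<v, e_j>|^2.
Σ |<v, e_j>|^2 = 9/2; ||v||^2 = 9; deficit = 9/2

Write each e_j = u_j / sqrt(<u_j, u_j>) where u_j is the displayed integer vector. Then <v, e_j> = <v, u_j> / sqrt(<u_j, u_j>), so |<v, e_j>|^2 = <v, u_j>^2 / <u_j, u_j>.
Coefficients: <v, e_1> = 0/sqrt(10), <v, e_2> = 6/sqrt(18), <v, e_3> = -10/sqrt(40).
Square and sum: Σ |<v, e_j>|^2 = 9/2.
Compute ||v||^2 = v·v = 9.
Deficit = 9 − 9/2 = 9/2 ≥ 0, confirming Bessel's inequality. (The deficit equals ||v − Σ <v,e_j> e_j||^2, the squared distance from v to span{e_j}.)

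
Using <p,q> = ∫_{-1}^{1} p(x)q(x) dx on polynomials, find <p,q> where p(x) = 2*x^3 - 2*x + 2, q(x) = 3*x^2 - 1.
<p,q> = 0

Expand the product: p(x)·q(x) = 6*x^5 - 8*x^3 + 6*x^2 + 2*x - 2.
∫_{-1}^{1} of each monomial x^k gives [2/(k+1) if k even, 0 if k odd]. Integrating term-by-term (or equivalently evaluating the antiderivative F(x) = x^6 - 2*x^4 + 2*x^3 + x^2 - 2*x at the endpoints):
  F(1) − F(−1) = 0 − (0) = 0.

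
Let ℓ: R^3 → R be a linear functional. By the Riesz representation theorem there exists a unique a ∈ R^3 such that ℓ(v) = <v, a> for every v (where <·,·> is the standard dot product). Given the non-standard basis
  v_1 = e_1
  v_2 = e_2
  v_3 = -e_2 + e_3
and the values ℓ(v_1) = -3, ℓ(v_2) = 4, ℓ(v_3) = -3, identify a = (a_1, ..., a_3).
a = (-3, 4, 1)

Write a = (a_1, ..., a_3) in the standard basis. For each basis vector v_i, ℓ(v_i) = <v_i, a> is a linear equation in the a_j's. Collect the n equations into a matrix system V a = ℓ, where row i of V is v_i (expressed in the standard basis). Since V is invertible (lower-triangular with 1s on the diagonal, up to permutation), solve by back-substitution:
  V =
[[1, 0, 0],
 [0, 1, 0],
 [0, -1, 1]]
  V a = (-3, 4, -3)
Solving gives a = (-3, 4, 1).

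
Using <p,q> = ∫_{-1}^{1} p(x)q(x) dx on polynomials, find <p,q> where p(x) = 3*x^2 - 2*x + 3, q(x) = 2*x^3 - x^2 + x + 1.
<p,q> = 28/15

Expand the product: p(x)·q(x) = 6*x^5 - 7*x^4 + 11*x^3 - 2*x^2 + x + 3.
∫_{-1}^{1} of each monomial x^k gives [2/(k+1) if k even, 0 if k odd]. Integrating term-by-term (or equivalently evaluating the antiderivative F(x) = x^6 - 7*x^5/5 + 11*x^4/4 - 2*x^3/3 + x^2/2 + 3*x at the endpoints):
  F(1) − F(−1) = 311/60 − (199/60) = 28/15.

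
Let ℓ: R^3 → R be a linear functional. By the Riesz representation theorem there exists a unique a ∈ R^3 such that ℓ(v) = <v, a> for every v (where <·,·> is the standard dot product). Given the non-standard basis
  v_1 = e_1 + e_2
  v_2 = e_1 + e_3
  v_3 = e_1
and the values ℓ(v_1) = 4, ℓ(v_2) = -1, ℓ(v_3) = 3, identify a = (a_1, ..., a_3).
a = (3, 1, -4)

Write a = (a_1, ..., a_3) in the standard basis. For each basis vector v_i, ℓ(v_i) = <v_i, a> is a linear equation in the a_j's. Collect the n equations into a matrix system V a = ℓ, where row i of V is v_i (expressed in the standard basis). Since V is invertible (lower-triangular with 1s on the diagonal, up to permutation), solve by back-substitution:
  V =
[[1, 1, 0],
 [1, 0, 1],
 [1, 0, 0]]
  V a = (4, -1, 3)
Solving gives a = (3, 1, -4).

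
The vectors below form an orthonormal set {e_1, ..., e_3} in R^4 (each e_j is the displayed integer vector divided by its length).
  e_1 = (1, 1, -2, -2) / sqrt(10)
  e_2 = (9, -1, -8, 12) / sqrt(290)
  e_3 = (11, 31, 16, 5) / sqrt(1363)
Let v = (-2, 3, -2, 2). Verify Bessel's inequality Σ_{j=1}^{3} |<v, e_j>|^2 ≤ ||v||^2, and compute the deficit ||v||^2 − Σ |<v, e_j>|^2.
Σ |<v, e_j>|^2 = 146/47; ||v||^2 = 21; deficit = 841/47

Write each e_j = u_j / sqrt(<u_j, u_j>) where u_j is the displayed integer vector. Then <v, e_j> = <v, u_j> / sqrt(<u_j, u_j>), so |<v, e_j>|^2 = <v, u_j>^2 / <u_j, u_j>.
Coefficients: <v, e_1> = 1/sqrt(10), <v, e_2> = 19/sqrt(290), <v, e_3> = 49/sqrt(1363).
Square and sum: Σ |<v, e_j>|^2 = 146/47.
Compute ||v||^2 = v·v = 21.
Deficit = 21 − 146/47 = 841/47 ≥ 0, confirming Bessel's inequality. (The deficit equals ||v − Σ <v,e_j> e_j||^2, the squared distance from v to span{e_j}.)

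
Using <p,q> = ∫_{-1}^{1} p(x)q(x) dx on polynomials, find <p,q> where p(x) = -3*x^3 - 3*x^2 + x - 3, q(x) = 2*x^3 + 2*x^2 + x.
<p,q> = -824/105

Expand the product: p(x)·q(x) = -6*x^6 - 12*x^5 - 7*x^4 - 7*x^3 - 5*x^2 - 3*x.
∫_{-1}^{1} of each monomial x^k gives [2/(k+1) if k even, 0 if k odd]. Integrating term-by-term (or equivalently evaluating the antiderivative F(x) = -6*x^7/7 - 2*x^6 - 7*x^5/5 - 7*x^4/4 - 5*x^3/3 - 3*x^2/2 at the endpoints):
  F(1) − F(−1) = -3853/420 − (-557/420) = -824/105.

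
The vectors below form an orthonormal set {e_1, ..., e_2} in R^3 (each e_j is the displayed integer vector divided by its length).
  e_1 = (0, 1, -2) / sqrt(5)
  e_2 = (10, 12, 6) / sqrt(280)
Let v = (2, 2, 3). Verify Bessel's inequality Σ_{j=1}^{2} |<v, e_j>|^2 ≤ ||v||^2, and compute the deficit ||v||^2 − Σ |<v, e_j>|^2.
Σ |<v, e_j>|^2 = 237/14; ||v||^2 = 17; deficit = 1/14

Write each e_j = u_j / sqrt(<u_j, u_j>) where u_j is the displayed integer vector. Then <v, e_j> = <v, u_j> / sqrt(<u_j, u_j>), so |<v, e_j>|^2 = <v, u_j>^2 / <u_j, u_j>.
Coefficients: <v, e_1> = -4/sqrt(5), <v, e_2> = 62/sqrt(280).
Square and sum: Σ |<v, e_j>|^2 = 237/14.
Compute ||v||^2 = v·v = 17.
Deficit = 17 − 237/14 = 1/14 ≥ 0, confirming Bessel's inequality. (The deficit equals ||v − Σ <v,e_j> e_j||^2, the squared distance from v to span{e_j}.)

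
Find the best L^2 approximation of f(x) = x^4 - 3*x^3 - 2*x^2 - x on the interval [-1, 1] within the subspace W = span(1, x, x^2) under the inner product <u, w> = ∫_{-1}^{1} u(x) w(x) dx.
g(x) = -8*x^2/7 - 14*x/5 - 3/35

The best approximation g ∈ W is the orthogonal projection of f onto W. Writing g = a_0 + a_1 x + a_2 x^2, the coefficients solve the normal equations G · a = b where
  G_{ij} = <φ_i, φ_j> and b_i = <f, φ_i>, with φ_0 = 1, φ_1 = x, φ_2 = x^2.
G =
  [2, 0, 2/3]
  [0, 2/3, 0]
  [2/3, 0, 2/5],
b = (-14/15, -28/15, -18/35).
Solving gives a_0 = -3/35, a_1 = -14/5, a_2 = -8/7, so
  g(x) = -8*x^2/7 - 14*x/5 - 3/35.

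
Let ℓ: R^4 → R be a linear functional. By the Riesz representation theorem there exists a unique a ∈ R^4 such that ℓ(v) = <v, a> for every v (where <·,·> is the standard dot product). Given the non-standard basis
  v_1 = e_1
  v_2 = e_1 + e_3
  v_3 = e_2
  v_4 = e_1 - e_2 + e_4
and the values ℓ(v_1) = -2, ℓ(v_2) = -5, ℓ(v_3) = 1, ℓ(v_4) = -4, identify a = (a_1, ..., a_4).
a = (-2, 1, -3, -1)

Write a = (a_1, ..., a_4) in the standard basis. For each basis vector v_i, ℓ(v_i) = <v_i, a> is a linear equation in the a_j's. Collect the n equations into a matrix system V a = ℓ, where row i of V is v_i (expressed in the standard basis). Since V is invertible (lower-triangular with 1s on the diagonal, up to permutation), solve by back-substitution:
  V =
[[1, 0, 0, 0],
 [1, 0, 1, 0],
 [0, 1, 0, 0],
 [1, -1, 0, 1]]
  V a = (-2, -5, 1, -4)
Solving gives a = (-2, 1, -3, -1).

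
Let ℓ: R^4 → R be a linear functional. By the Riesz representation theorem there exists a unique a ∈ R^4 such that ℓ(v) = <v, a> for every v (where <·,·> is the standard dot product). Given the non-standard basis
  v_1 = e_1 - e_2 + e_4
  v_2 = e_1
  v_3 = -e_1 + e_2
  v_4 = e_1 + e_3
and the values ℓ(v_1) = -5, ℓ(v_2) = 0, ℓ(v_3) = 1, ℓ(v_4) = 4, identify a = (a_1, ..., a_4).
a = (0, 1, 4, -4)

Write a = (a_1, ..., a_4) in the standard basis. For each basis vector v_i, ℓ(v_i) = <v_i, a> is a linear equation in the a_j's. Collect the n equations into a matrix system V a = ℓ, where row i of V is v_i (expressed in the standard basis). Since V is invertible (lower-triangular with 1s on the diagonal, up to permutation), solve by back-substitution:
  V =
[[1, -1, 0, 1],
 [1, 0, 0, 0],
 [-1, 1, 0, 0],
 [1, 0, 1, 0]]
  V a = (-5, 0, 1, 4)
Solving gives a = (0, 1, 4, -4).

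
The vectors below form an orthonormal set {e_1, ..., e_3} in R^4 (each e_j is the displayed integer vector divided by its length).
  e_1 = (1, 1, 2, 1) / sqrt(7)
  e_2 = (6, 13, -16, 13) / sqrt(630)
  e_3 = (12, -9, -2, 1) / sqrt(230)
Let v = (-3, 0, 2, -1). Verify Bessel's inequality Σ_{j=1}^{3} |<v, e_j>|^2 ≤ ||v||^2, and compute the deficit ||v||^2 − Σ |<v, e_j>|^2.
Σ |<v, e_j>|^2 = 313/23; ||v||^2 = 14; deficit = 9/23

Write each e_j = u_j / sqrt(<u_j, u_j>) where u_j is the displayed integer vector. Then <v, e_j> = <v, u_j> / sqrt(<u_j, u_j>), so |<v, e_j>|^2 = <v, u_j>^2 / <u_j, u_j>.
Coefficients: <v, e_1> = 0/sqrt(7), <v, e_2> = -63/sqrt(630), <v, e_3> = -41/sqrt(230).
Square and sum: Σ |<v, e_j>|^2 = 313/23.
Compute ||v||^2 = v·v = 14.
Deficit = 14 − 313/23 = 9/23 ≥ 0, confirming Bessel's inequality. (The deficit equals ||v − Σ <v,e_j> e_j||^2, the squared distance from v to span{e_j}.)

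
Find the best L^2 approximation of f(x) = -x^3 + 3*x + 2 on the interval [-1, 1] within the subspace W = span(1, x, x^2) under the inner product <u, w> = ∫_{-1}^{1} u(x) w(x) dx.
g(x) = 12*x/5 + 2

The best approximation g ∈ W is the orthogonal projection of f onto W. Writing g = a_0 + a_1 x + a_2 x^2, the coefficients solve the normal equations G · a = b where
  G_{ij} = <φ_i, φ_j> and b_i = <f, φ_i>, with φ_0 = 1, φ_1 = x, φ_2 = x^2.
G =
  [2, 0, 2/3]
  [0, 2/3, 0]
  [2/3, 0, 2/5],
b = (4, 8/5, 4/3).
Solving gives a_0 = 2, a_1 = 12/5, a_2 = 0, so
  g(x) = 12*x/5 + 2.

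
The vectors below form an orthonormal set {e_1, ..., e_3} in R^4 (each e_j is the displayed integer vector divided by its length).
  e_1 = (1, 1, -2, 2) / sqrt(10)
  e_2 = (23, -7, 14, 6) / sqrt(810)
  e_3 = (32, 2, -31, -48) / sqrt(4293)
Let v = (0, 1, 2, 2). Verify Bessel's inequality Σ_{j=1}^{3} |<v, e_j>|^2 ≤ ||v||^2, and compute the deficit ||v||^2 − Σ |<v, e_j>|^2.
Σ |<v, e_j>|^2 = 377/53; ||v||^2 = 9; deficit = 100/53

Write each e_j = u_j / sqrt(<u_j, u_j>) where u_j is the displayed integer vector. Then <v, e_j> = <v, u_j> / sqrt(<u_j, u_j>), so |<v, e_j>|^2 = <v, u_j>^2 / <u_j, u_j>.
Coefficients: <v, e_1> = 1/sqrt(10), <v, e_2> = 33/sqrt(810), <v, e_3> = -156/sqrt(4293).
Square and sum: Σ |<v, e_j>|^2 = 377/53.
Compute ||v||^2 = v·v = 9.
Deficit = 9 − 377/53 = 100/53 ≥ 0, confirming Bessel's inequality. (The deficit equals ||v − Σ <v,e_j> e_j||^2, the squared distance from v to span{e_j}.)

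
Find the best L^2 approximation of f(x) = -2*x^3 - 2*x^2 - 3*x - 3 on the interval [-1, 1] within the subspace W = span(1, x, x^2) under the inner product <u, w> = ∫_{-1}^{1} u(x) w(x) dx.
g(x) = -2*x^2 - 21*x/5 - 3

The best approximation g ∈ W is the orthogonal projection of f onto W. Writing g = a_0 + a_1 x + a_2 x^2, the coefficients solve the normal equations G · a = b where
  G_{ij} = <φ_i, φ_j> and b_i = <f, φ_i>, with φ_0 = 1, φ_1 = x, φ_2 = x^2.
G =
  [2, 0, 2/3]
  [0, 2/3, 0]
  [2/3, 0, 2/5],
b = (-22/3, -14/5, -14/5).
Solving gives a_0 = -3, a_1 = -21/5, a_2 = -2, so
  g(x) = -2*x^2 - 21*x/5 - 3.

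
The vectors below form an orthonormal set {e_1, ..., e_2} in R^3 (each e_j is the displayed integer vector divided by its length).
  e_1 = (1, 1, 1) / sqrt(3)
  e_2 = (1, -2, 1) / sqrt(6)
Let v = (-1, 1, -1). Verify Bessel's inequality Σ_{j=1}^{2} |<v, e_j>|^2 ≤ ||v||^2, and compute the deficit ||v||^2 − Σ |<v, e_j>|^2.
Σ |<v, e_j>|^2 = 3; ||v||^2 = 3; deficit = 0

Write each e_j = u_j / sqrt(<u_j, u_j>) where u_j is the displayed integer vector. Then <v, e_j> = <v, u_j> / sqrt(<u_j, u_j>), so |<v, e_j>|^2 = <v, u_j>^2 / <u_j, u_j>.
Coefficients: <v, e_1> = -1/sqrt(3), <v, e_2> = -4/sqrt(6).
Square and sum: Σ |<v, e_j>|^2 = 3.
Compute ||v||^2 = v·v = 3.
Deficit = 3 − 3 = 0 ≥ 0, confirming Bessel's inequality. (The deficit equals ||v − Σ <v,e_j> e_j||^2, the squared distance from v to span{e_j}.)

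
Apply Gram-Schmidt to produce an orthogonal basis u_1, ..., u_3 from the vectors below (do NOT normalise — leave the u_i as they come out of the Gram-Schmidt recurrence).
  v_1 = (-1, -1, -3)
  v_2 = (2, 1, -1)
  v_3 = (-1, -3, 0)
Orthogonal basis:
  u_1 = (-1, -1, -3)
  u_2 = (2, 1, -1)
  u_3 = (34/33, -119/66, 17/66)

Apply the Gram-Schmidt recurrence
  u_1 = v_1
  u_i = v_i − Σ_{j<i} ((v_i · u_j) / (u_j · u_j)) · u_j.

Step by step this gives:
  u_1 = (-1, -1, -3)
  u_2 = (2, 1, -1)
  u_3 = (34/33, -119/66, 17/66)

Orthogonality check:
  u_2 · u_1 = 0 (should be 0)
  u_3 · u_1 = 0 (should be 0)
  u_3 · u_2 = 0 (should be 0)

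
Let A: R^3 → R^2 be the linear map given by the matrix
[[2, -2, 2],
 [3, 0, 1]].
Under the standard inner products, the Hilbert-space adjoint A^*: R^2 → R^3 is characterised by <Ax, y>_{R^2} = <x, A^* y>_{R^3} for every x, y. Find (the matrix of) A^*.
A^* = A^T =
[[2, 3],
 [-2, 0],
 [2, 1]]

For real matrices with standard dot products, the defining identity <Ax, y> = <x, A^* y> gives (Ax)^T y = x^T (A^*) y, i.e. x^T A^T y = x^T (A^*) y. Since this holds for all x, y, we must have A^* = A^T. Therefore
A^* =
[[2, 3],
 [-2, 0],
 [2, 1]].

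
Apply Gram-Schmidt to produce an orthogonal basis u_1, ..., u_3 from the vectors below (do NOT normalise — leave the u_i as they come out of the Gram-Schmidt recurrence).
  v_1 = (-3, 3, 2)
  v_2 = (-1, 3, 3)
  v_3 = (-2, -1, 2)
Orthogonal basis:
  u_1 = (-3, 3, 2)
  u_2 = (16/11, 6/11, 15/11)
  u_3 = (-75/94, -175/94, 75/47)

Apply the Gram-Schmidt recurrence
  u_1 = v_1
  u_i = v_i − Σ_{j<i} ((v_i · u_j) / (u_j · u_j)) · u_j.

Step by step this gives:
  u_1 = (-3, 3, 2)
  u_2 = (16/11, 6/11, 15/11)
  u_3 = (-75/94, -175/94, 75/47)

Orthogonality check:
  u_2 · u_1 = 0 (should be 0)
  u_3 · u_1 = 0 (should be 0)
  u_3 · u_2 = 0 (should be 0)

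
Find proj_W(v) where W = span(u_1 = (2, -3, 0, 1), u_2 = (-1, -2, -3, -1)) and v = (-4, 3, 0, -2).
proj_W(v) = (-209/67, 247/67, -57/67, -114/67)

Set up U = [u_1 | ... | u_2] ∈ R^(4×2). The projector onto W = col(U) is P = U (U^T U)^(-1) U^T.
Compute U^T U =
  [14, 3]
  [3, 15],
and U^T v = (-19, 0).
Solve U^T U · c = U^T v for the coefficients: c = (-95/67, 19/67). The projection is proj_W(v) = U c.
Check: (v - proj_W(v)) · u_1 = 0  (should be 0).
Check: (v - proj_W(v)) · u_2 = 0  (should be 0).
Result: proj_W(v) = (-209/67, 247/67, -57/67, -114/67).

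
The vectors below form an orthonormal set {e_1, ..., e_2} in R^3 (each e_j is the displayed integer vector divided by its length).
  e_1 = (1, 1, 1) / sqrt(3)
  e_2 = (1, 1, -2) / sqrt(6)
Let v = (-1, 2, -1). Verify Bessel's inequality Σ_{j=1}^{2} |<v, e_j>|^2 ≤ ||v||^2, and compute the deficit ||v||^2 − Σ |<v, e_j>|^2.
Σ |<v, e_j>|^2 = 3/2; ||v||^2 = 6; deficit = 9/2

Write each e_j = u_j / sqrt(<u_j, u_j>) where u_j is the displayed integer vector. Then <v, e_j> = <v, u_j> / sqrt(<u_j, u_j>), so |<v, e_j>|^2 = <v, u_j>^2 / <u_j, u_j>.
Coefficients: <v, e_1> = 0/sqrt(3), <v, e_2> = 3/sqrt(6).
Square and sum: Σ |<v, e_j>|^2 = 3/2.
Compute ||v||^2 = v·v = 6.
Deficit = 6 − 3/2 = 9/2 ≥ 0, confirming Bessel's inequality. (The deficit equals ||v − Σ <v,e_j> e_j||^2, the squared distance from v to span{e_j}.)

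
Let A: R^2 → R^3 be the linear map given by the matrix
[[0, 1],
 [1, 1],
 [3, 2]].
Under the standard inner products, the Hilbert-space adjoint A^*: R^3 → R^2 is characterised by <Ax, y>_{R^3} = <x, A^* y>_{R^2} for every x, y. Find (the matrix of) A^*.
A^* = A^T =
[[0, 1, 3],
 [1, 1, 2]]

For real matrices with standard dot products, the defining identity <Ax, y> = <x, A^* y> gives (Ax)^T y = x^T (A^*) y, i.e. x^T A^T y = x^T (A^*) y. Since this holds for all x, y, we must have A^* = A^T. Therefore
A^* =
[[0, 1, 3],
 [1, 1, 2]].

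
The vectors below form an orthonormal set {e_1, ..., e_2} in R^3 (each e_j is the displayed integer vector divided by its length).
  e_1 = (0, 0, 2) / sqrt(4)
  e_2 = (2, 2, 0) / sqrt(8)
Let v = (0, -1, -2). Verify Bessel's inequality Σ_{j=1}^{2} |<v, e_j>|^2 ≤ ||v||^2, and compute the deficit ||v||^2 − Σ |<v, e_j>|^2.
Σ |<v, e_j>|^2 = 9/2; ||v||^2 = 5; deficit = 1/2

Write each e_j = u_j / sqrt(<u_j, u_j>) where u_j is the displayed integer vector. Then <v, e_j> = <v, u_j> / sqrt(<u_j, u_j>), so |<v, e_j>|^2 = <v, u_j>^2 / <u_j, u_j>.
Coefficients: <v, e_1> = -4/sqrt(4), <v, e_2> = -2/sqrt(8).
Square and sum: Σ |<v, e_j>|^2 = 9/2.
Compute ||v||^2 = v·v = 5.
Deficit = 5 − 9/2 = 1/2 ≥ 0, confirming Bessel's inequality. (The deficit equals ||v − Σ <v,e_j> e_j||^2, the squared distance from v to span{e_j}.)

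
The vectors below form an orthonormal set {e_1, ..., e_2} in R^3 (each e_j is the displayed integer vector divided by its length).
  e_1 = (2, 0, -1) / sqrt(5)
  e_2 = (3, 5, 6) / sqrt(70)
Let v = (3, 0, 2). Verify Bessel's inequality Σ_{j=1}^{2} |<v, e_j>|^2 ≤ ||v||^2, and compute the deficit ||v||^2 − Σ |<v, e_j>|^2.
Σ |<v, e_j>|^2 = 19/2; ||v||^2 = 13; deficit = 7/2

Write each e_j = u_j / sqrt(<u_j, u_j>) where u_j is the displayed integer vector. Then <v, e_j> = <v, u_j> / sqrt(<u_j, u_j>), so |<v, e_j>|^2 = <v, u_j>^2 / <u_j, u_j>.
Coefficients: <v, e_1> = 4/sqrt(5), <v, e_2> = 21/sqrt(70).
Square and sum: Σ |<v, e_j>|^2 = 19/2.
Compute ||v||^2 = v·v = 13.
Deficit = 13 − 19/2 = 7/2 ≥ 0, confirming Bessel's inequality. (The deficit equals ||v − Σ <v,e_j> e_j||^2, the squared distance from v to span{e_j}.)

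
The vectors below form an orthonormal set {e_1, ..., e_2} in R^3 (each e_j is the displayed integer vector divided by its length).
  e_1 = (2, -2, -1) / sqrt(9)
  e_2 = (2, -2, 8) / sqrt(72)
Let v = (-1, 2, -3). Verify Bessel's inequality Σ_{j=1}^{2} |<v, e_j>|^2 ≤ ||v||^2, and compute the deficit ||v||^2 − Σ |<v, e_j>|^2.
Σ |<v, e_j>|^2 = 27/2; ||v||^2 = 14; deficit = 1/2

Write each e_j = u_j / sqrt(<u_j, u_j>) where u_j is the displayed integer vector. Then <v, e_j> = <v, u_j> / sqrt(<u_j, u_j>), so |<v, e_j>|^2 = <v, u_j>^2 / <u_j, u_j>.
Coefficients: <v, e_1> = -3/sqrt(9), <v, e_2> = -30/sqrt(72).
Square and sum: Σ |<v, e_j>|^2 = 27/2.
Compute ||v||^2 = v·v = 14.
Deficit = 14 − 27/2 = 1/2 ≥ 0, confirming Bessel's inequality. (The deficit equals ||v − Σ <v,e_j> e_j||^2, the squared distance from v to span{e_j}.)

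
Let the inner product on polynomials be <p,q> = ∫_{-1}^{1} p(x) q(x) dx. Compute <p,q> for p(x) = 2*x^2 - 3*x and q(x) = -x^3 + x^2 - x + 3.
<p,q> = 8

Expand the product: p(x)·q(x) = -2*x^5 + 5*x^4 - 5*x^3 + 9*x^2 - 9*x.
∫_{-1}^{1} of each monomial x^k gives [2/(k+1) if k even, 0 if k odd]. Integrating term-by-term (or equivalently evaluating the antiderivative F(x) = -x^6/3 + x^5 - 5*x^4/4 + 3*x^3 - 9*x^2/2 at the endpoints):
  F(1) − F(−1) = -25/12 − (-121/12) = 8.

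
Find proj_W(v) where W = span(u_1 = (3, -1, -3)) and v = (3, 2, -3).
proj_W(v) = (48/19, -16/19, -48/19)

Set up U = [u_1 | ... | u_1] ∈ R^(3×1). The projector onto W = col(U) is P = U (U^T U)^(-1) U^T.
Compute U^T U =
  [19],
and U^T v = (16).
Solve U^T U · c = U^T v for the coefficients: c = (16/19). The projection is proj_W(v) = U c.
Check: (v - proj_W(v)) · u_1 = 0  (should be 0).
Result: proj_W(v) = (48/19, -16/19, -48/19).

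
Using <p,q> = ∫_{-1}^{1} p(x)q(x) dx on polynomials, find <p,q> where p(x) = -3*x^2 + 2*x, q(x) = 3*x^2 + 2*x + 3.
<p,q> = -104/15

Expand the product: p(x)·q(x) = -9*x^4 - 5*x^2 + 6*x.
∫_{-1}^{1} of each monomial x^k gives [2/(k+1) if k even, 0 if k odd]. Integrating term-by-term (or equivalently evaluating the antiderivative F(x) = -9*x^5/5 - 5*x^3/3 + 3*x^2 at the endpoints):
  F(1) − F(−1) = -7/15 − (97/15) = -104/15.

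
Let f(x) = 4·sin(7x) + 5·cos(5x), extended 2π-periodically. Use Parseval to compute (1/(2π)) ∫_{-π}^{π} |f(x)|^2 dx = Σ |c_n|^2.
Σ |c_n|^2 = 41/2

Expand |f|^2 and use orthogonality of {sin(nx), cos(mx)} on [-π, π]:
  ∫_{-π}^{π} sin(nx)^2 dx = π, ∫ cos(mx)^2 dx = π, and cross terms integrate to 0.
So ∫_{-π}^{π} f(x)^2 dx = 4^2 · π + 5^2 · π = (16 + 25)π.
Divide by 2π: (16 + 25)/2 = 41/2.
By Parseval, this equals Σ |c_n|^2.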